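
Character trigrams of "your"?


Word: "your" (length 4)
Number of trigrams = 4 - 3 + 1 = 2
  Position 0: "you"
  Position 1: "our"
Trigrams = "you", "our"


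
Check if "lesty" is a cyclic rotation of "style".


Word: "style", Candidate: "lesty"
Method: check if candidate is substring of word+word
"stylestyle" contains "lesty"? Yes
Is rotation = Yes


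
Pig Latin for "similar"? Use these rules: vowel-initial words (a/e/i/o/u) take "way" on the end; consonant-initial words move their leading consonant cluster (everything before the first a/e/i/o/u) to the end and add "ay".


Word: "similar"
Starts with consonant(s) → move to end, add 'ay'
Consonant cluster: "s"
Pig Latin = "imilarsay"


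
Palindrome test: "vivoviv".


Word: "vivoviv"
Reversed: "vivoviv"
Forward == Backward? vivoviv == vivoviv
Palindrome = Yes


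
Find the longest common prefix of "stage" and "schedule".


Word 1: "stage"
Word 2: "schedule"
Comparing from start:
  Pos 0: 's' == 's'
  Pos 1: 't' != 'c' (stop)
LCP = "s" (length 1)


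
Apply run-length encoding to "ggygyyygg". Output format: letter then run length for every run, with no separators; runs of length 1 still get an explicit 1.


String: "ggygyyygg"
Scanning for consecutive runs:
  'g' x 2
  'y' x 1
  'g' x 1
  'y' x 3
  'g' x 2
RLE = "g2y1g1y3g2"


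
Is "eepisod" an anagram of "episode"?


Word 1: "episode" → sorted: deeiops
Word 2: "eepisod" → sorted: deeiops
Same letters? deeiops == deeiops
Anagram = Yes


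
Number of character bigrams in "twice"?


Word: "twice" (length 5)
Number of 2-grams = length - 2 + 1 = 5 - 2 + 1
= 4


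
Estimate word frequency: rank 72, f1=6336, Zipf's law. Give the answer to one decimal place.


Zipf's law: f(r) = f(1) / r
f(1) = 6336
f(72) = 6336 / 72
= 88.0 occurrences


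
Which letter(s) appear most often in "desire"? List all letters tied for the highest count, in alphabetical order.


Word: "desire"
Letter counts:
  'd': 1
  'e': 2
  'i': 1
  'r': 1
  's': 1
Maximum count = 2
Most frequent = 'e' (2 times each)


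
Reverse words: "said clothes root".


Original: "said clothes root"
Words (1..n): said | clothes | root
Reversed (n..1): root | clothes | said
Result = "root clothes said"


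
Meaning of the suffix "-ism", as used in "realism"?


Suffix: -ism
Example: realism = real + -ism
Meaning = belief / practice


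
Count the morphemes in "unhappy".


Word: "unhappy"
Morphemes: un- / happy
Each morpheme carries meaning
= 2 morphemes


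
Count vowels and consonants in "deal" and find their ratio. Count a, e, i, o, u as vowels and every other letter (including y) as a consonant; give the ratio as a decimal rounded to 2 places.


Word: "deal"
Vowels (a,e,i,o,u): 2
Consonants: 2
Ratio = 2/2
= 1.00


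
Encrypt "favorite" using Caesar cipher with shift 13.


Word: "favorite"
Shift: 13
Each letter → (letter + shift) mod 26:
  'f' (5) + 13 = 18 → 's'
  'a' (0) + 13 = 13 → 'n'
  'v' (21) + 13 = 8 → 'i'
  'o' (14) + 13 = 1 → 'b'
  'r' (17) + 13 = 4 → 'e'
  'i' (8) + 13 = 21 → 'v'
  't' (19) + 13 = 6 → 'g'
  'e' (4) + 13 = 17 → 'r'
Result = "snibevgr"


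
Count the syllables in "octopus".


Word: "octopus"
Syllable breakdown: oc · to · pus
Counting: 3 parts
= 3 syllables


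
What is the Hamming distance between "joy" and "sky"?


Comparing character by character (same length = 3):
  Pos 0: 'j' vs 's' !=
  Pos 1: 'o' vs 'k' !=
  Pos 2: 'y' vs 'y' =
Hamming distance = 2


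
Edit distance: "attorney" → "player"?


Word 1: "attorney" (length 8)
Word 2: "player" (length 6)
One optimal edit sequence (insert/delete/substitute each cost 1):
  1. delete 'a'  (+1)
  2. delete 't'  (+1)
  3. substitute 't' -> 'p'  (+1)
  4. substitute 'o' -> 'l'  (+1)
  5. substitute 'r' -> 'a'  (+1)
  6. substitute 'n' -> 'y'  (+1)
  7. keep 'e'
  8. substitute 'y' -> 'r'  (+1)
Total edit operations: 7
Edit distance = 7


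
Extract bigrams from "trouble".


Word: "trouble" (length 7)
Number of bigrams = 7 - 2 + 1 = 6
  Position 0: "tr"
  Position 1: "ro"
  Position 2: "ou"
  Position 3: "ub"
  Position 4: "bl"
  Position 5: "le"
Bigrams = "tr", "ro", "ou", "ub", "bl", "le"


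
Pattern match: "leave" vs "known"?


Pattern of "leave": [0, 1, 2, 3, 1]
Pattern of "known": [0, 1, 2, 3, 1]
Patterns match
Same pattern = Yes


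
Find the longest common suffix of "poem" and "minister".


Word 1: "poem"
Word 2: "minister"
Comparing from end:
  Pos -1: 'm' != 'r' (stop)
LCS = "" (length 0)


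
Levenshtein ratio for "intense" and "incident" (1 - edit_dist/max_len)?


Word 1: "intense" (length 7)
Word 2: "incident" (length 8)
One optimal edit sequence:
  1. keep 'i'
  2. keep 'n'
  3. insert 'c'  (+1)
  4. insert 'i'  (+1)
  5. substitute 't' -> 'd'  (+1)
  6. keep 'e'
  7. keep 'n'
  8. delete 's'  (+1)
  9. substitute 'e' -> 't'  (+1)
Edit distance = 5
Max length = max(7, 8) = 8
Similarity = 1 - 5/8
= 0.3750


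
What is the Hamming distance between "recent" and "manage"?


Comparing character by character (same length = 6):
  Pos 0: 'r' vs 'm' !=
  Pos 1: 'e' vs 'a' !=
  Pos 2: 'c' vs 'n' !=
  Pos 3: 'e' vs 'a' !=
  Pos 4: 'n' vs 'g' !=
  Pos 5: 't' vs 'e' !=
Hamming distance = 6


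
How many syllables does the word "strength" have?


Word: "strength"
Syllable breakdown: strength
Counting: 1 part
= 1 syllable


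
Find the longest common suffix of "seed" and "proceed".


Word 1: "seed"
Word 2: "proceed"
Comparing from end:
  Pos -1: 'd' == 'd'
  Pos -2: 'e' == 'e'
  Pos -3: 'e' == 'e'
  Pos -4: 's' != 'c' (stop)
LCS = "eed" (length 3)


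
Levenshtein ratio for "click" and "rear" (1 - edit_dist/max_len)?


Word 1: "click" (length 5)
Word 2: "rear" (length 4)
One optimal edit sequence:
  1. delete 'c'  (+1)
  2. substitute 'l' -> 'r'  (+1)
  3. substitute 'i' -> 'e'  (+1)
  4. substitute 'c' -> 'a'  (+1)
  5. substitute 'k' -> 'r'  (+1)
Edit distance = 5
Max length = max(5, 4) = 5
Similarity = 1 - 5/5
= 0.0000


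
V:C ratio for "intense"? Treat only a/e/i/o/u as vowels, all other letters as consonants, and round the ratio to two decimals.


Word: "intense"
Vowels (a,e,i,o,u): 3
Consonants: 4
Ratio = 3/4
= 0.75


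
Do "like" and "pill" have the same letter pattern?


Pattern of "like": [0, 1, 2, 3]
Pattern of "pill": [0, 1, 2, 2]
Patterns do not match
Same pattern = No


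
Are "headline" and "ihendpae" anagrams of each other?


Word 1: "headline" → sorted: adeehiln
Word 2: "ihendpae" → sorted: adeehinp
Same letters? adeehiln != adeehinp
Anagram = No


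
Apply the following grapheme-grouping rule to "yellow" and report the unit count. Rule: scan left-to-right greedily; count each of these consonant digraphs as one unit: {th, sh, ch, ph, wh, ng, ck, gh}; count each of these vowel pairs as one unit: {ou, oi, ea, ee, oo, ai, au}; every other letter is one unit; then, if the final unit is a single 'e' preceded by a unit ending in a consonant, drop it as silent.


Word: "yellow" (6 letters)
Left-to-right scan:
  [1] 'y' (letter)
  [2] 'e' (letter)
  [3] 'l' (letter)
  [4] 'l' (letter)
  [5] 'o' (letter)
  [6] 'w' (letter)
Units from scan: 6
Sound units = 6 units


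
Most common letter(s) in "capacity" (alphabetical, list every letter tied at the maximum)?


Word: "capacity"
Letter counts:
  'a': 2
  'c': 2
  'i': 1
  'p': 1
  't': 1
  'y': 1
Maximum count = 2
Most frequent = 'a', 'c' (2 times each)


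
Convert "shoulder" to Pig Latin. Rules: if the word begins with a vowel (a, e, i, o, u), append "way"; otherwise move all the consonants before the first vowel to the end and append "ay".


Word: "shoulder"
Starts with consonant(s) → move to end, add 'ay'
Consonant cluster: "sh"
Pig Latin = "ouldershay"


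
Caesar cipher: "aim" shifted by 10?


Word: "aim"
Shift: 10
Each letter → (letter + shift) mod 26:
  'a' (0) + 10 = 10 → 'k'
  'i' (8) + 10 = 18 → 's'
  'm' (12) + 10 = 22 → 'w'
Result = "ksw"


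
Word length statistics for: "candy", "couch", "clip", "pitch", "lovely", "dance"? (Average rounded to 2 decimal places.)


Lengths: "candy"=5, "couch"=5, "clip"=4, "pitch"=5, "lovely"=6, "dance"=5
Sum = 30, Count = 6
Average = 30/6 = 5.00
= avg=5.00, min=4, max=6


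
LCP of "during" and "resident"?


Word 1: "during"
Word 2: "resident"
Comparing from start:
  Pos 0: 'd' != 'r' (stop)
LCP = "" (length 0)


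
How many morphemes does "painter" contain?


Word: "painter"
Morphemes: paint | -er
Each morpheme carries meaning
= 2 morphemes


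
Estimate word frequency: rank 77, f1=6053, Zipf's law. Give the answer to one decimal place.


Zipf's law: f(r) = f(1) / r
f(1) = 6053
f(77) = 6053 / 77
= 78.6 occurrences


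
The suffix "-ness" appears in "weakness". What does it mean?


Suffix: -ness
Example: weakness = weak + -ness
Meaning = state of being


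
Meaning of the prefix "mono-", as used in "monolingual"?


Prefix: mono-
Example: monolingual (mono- + lingual)
Meaning = one


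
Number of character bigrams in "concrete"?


Word: "concrete" (length 8)
Number of 2-grams = length - 2 + 1 = 8 - 2 + 1
= 7


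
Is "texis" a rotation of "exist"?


Word: "exist", Candidate: "texis"
Method: check if candidate is substring of word+word
"existexist" contains "texis"? Yes
Is rotation = Yes


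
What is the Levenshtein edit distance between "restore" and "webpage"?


Word 1: "restore" (length 7)
Word 2: "webpage" (length 7)
One optimal edit sequence (insert/delete/substitute each cost 1):
  1. substitute 'r' -> 'w'  (+1)
  2. keep 'e'
  3. substitute 's' -> 'b'  (+1)
  4. substitute 't' -> 'p'  (+1)
  5. substitute 'o' -> 'a'  (+1)
  6. substitute 'r' -> 'g'  (+1)
  7. keep 'e'
Total edit operations: 5
Edit distance = 5


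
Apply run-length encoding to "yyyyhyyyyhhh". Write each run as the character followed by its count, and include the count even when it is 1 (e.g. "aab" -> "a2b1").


String: "yyyyhyyyyhhh"
Scanning for consecutive runs:
  'y' x 4
  'h' x 1
  'y' x 4
  'h' x 3
RLE = "y4h1y4h3"


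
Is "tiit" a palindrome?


Word: "tiit"
Reversed: "tiit"
Forward == Backward? tiit == tiit
Palindrome = Yes


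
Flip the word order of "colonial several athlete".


Original: "colonial several athlete"
Words (1..n): colonial | several | athlete
Reversed (n..1): athlete | several | colonial
Result = "athlete several colonial"


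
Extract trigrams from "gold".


Word: "gold" (length 4)
Number of trigrams = 4 - 3 + 1 = 2
  Position 0: "gol"
  Position 1: "old"
Trigrams = "gol", "old"


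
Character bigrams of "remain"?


Word: "remain" (length 6)
Number of bigrams = 6 - 2 + 1 = 5
  Position 0: "re"
  Position 1: "em"
  Position 2: "ma"
  Position 3: "ai"
  Position 4: "in"
Bigrams = "re", "em", "ma", "ai", "in"


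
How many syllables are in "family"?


Word: "family"
Syllable breakdown: fam · i · ly
Counting: 3 parts
= 3 syllables


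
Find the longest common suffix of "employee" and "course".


Word 1: "employee"
Word 2: "course"
Comparing from end:
  Pos -1: 'e' == 'e'
  Pos -2: 'e' != 's' (stop)
LCS = "e" (length 1)


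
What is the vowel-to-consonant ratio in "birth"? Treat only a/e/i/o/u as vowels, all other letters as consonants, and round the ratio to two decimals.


Word: "birth"
Vowels (a,e,i,o,u): 1
Consonants: 4
Ratio = 1/4
= 0.25


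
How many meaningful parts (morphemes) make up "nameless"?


Word: "nameless"
Morphemes: name + -less
Each morpheme carries meaning
= 2 morphemes


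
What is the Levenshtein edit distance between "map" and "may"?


Word 1: "map" (length 3)
Word 2: "may" (length 3)
One optimal edit sequence (insert/delete/substitute each cost 1):
  1. keep 'm'
  2. keep 'a'
  3. substitute 'p' -> 'y'  (+1)
Total edit operations: 1
Edit distance = 1


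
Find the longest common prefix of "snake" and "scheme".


Word 1: "snake"
Word 2: "scheme"
Comparing from start:
  Pos 0: 's' == 's'
  Pos 1: 'n' != 'c' (stop)
LCP = "s" (length 1)


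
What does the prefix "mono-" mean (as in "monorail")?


Prefix: mono-
Example: monorail = mono- + rail
Meaning = one


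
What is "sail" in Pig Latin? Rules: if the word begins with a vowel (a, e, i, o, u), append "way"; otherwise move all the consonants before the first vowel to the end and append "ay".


Word: "sail"
Starts with consonant(s) → move to end, add 'ay'
Consonant cluster: "s"
Pig Latin = "ailsay"


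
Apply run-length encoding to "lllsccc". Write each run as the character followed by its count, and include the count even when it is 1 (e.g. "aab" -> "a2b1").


String: "lllsccc"
Scanning for consecutive runs:
  'l' x 3
  's' x 1
  'c' x 3
RLE = "l3s1c3"


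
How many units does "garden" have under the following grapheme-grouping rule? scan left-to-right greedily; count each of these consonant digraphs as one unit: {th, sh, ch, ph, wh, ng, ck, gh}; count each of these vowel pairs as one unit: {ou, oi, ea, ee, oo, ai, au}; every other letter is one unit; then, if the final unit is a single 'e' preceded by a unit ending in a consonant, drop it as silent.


Word: "garden" (6 letters)
Left-to-right scan:
  (1) 'g' (letter)
  (2) 'a' (letter)
  (3) 'r' (letter)
  (4) 'd' (letter)
  (5) 'e' (letter)
  (6) 'n' (letter)
Units from scan: 6
Sound units = 6 units


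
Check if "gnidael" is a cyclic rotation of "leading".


Word: "leading", Candidate: "gnidael"
Method: check if candidate is substring of word+word
"leadingleading" contains "gnidael"? No
Is rotation = No


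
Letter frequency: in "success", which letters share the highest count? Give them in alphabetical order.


Word: "success"
Letter counts:
  'c': 2
  'e': 1
  's': 3
  'u': 1
Maximum count = 3
Most frequent = 's' (3 times each)


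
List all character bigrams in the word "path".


Word: "path" (length 4)
Number of bigrams = 4 - 2 + 1 = 3
  Position 0: "pa"
  Position 1: "at"
  Position 2: "th"
Bigrams = "pa", "at", "th"


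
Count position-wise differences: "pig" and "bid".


Comparing character by character (same length = 3):
  Pos 0: 'p' vs 'b' !=
  Pos 1: 'i' vs 'i' =
  Pos 2: 'g' vs 'd' !=
Hamming distance = 2


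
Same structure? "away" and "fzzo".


Pattern of "away": [0, 1, 0, 2]
Pattern of "fzzo": [0, 1, 1, 2]
Patterns do not match
Same pattern = No


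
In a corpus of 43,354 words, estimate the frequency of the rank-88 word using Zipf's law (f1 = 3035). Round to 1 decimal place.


Zipf's law: f(r) = f(1) / r
f(1) = 3035
f(88) = 3035 / 88
= 34.5 occurrences


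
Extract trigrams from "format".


Word: "format" (length 6)
Number of trigrams = 6 - 3 + 1 = 4
  Position 0: "for"
  Position 1: "orm"
  Position 2: "rma"
  Position 3: "mat"
Trigrams = "for", "orm", "rma", "mat"


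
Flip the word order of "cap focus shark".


Original: "cap focus shark"
Words (1..n): cap | focus | shark
Reversed (n..1): shark | focus | cap
Result = "shark focus cap"


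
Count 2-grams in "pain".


Word: "pain" (length 4)
Number of 2-grams = length - 2 + 1 = 4 - 2 + 1
= 3


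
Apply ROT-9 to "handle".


Word: "handle"
Shift: 9
Each letter → (letter + shift) mod 26:
  'h' (7) + 9 = 16 → 'q'
  'a' (0) + 9 = 9 → 'j'
  'n' (13) + 9 = 22 → 'w'
  'd' (3) + 9 = 12 → 'm'
  'l' (11) + 9 = 20 → 'u'
  'e' (4) + 9 = 13 → 'n'
Result = "qjwmun"


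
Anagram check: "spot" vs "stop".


Word 1: "spot" → sorted: opst
Word 2: "stop" → sorted: opst
Same letters? opst == opst
Anagram = Yes


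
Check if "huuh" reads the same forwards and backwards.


Word: "huuh"
Reversed: "huuh"
Forward == Backward? huuh == huuh
Palindrome = Yes


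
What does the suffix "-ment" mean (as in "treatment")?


Suffix: -ment
Example: treatment = treat + -ment
Meaning = result of action


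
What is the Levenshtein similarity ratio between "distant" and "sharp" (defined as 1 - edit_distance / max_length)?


Word 1: "distant" (length 7)
Word 2: "sharp" (length 5)
One optimal edit sequence:
  1. delete 'd'  (+1)
  2. delete 'i'  (+1)
  3. keep 's'
  4. substitute 't' -> 'h'  (+1)
  5. keep 'a'
  6. substitute 'n' -> 'r'  (+1)
  7. substitute 't' -> 'p'  (+1)
Edit distance = 5
Max length = max(7, 5) = 7
Similarity = 1 - 5/7
= 0.2857


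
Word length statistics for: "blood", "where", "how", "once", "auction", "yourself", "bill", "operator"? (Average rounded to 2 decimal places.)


Lengths: "blood"=5, "where"=5, "how"=3, "once"=4, "auction"=7, "yourself"=8, "bill"=4, "operator"=8
Sum = 44, Count = 8
Average = 44/8 = 5.50
= avg=5.50, min=3, max=8


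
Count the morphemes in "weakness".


Word: "weakness"
Morphemes: weak + -ness
Each morpheme carries meaning
= 2 morphemes


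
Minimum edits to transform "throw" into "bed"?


Word 1: "throw" (length 5)
Word 2: "bed" (length 3)
One optimal edit sequence (insert/delete/substitute each cost 1):
  1. delete 't'  (+1)
  2. delete 'h'  (+1)
  3. substitute 'r' -> 'b'  (+1)
  4. substitute 'o' -> 'e'  (+1)
  5. substitute 'w' -> 'd'  (+1)
Total edit operations: 5
Edit distance = 5


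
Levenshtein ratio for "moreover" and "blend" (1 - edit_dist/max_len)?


Word 1: "moreover" (length 8)
Word 2: "blend" (length 5)
One optimal edit sequence:
  1. delete 'm'  (+1)
  2. substitute 'o' -> 'b'  (+1)
  3. substitute 'r' -> 'l'  (+1)
  4. keep 'e'
  5. delete 'o'  (+1)
  6. delete 'v'  (+1)
  7. substitute 'e' -> 'n'  (+1)
  8. substitute 'r' -> 'd'  (+1)
Edit distance = 7
Max length = max(8, 5) = 8
Similarity = 1 - 7/8
= 0.1250


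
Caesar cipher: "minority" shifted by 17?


Word: "minority"
Shift: 17
Each letter → (letter + shift) mod 26:
  'm' (12) + 17 = 3 → 'd'
  'i' (8) + 17 = 25 → 'z'
  'n' (13) + 17 = 4 → 'e'
  'o' (14) + 17 = 5 → 'f'
  'r' (17) + 17 = 8 → 'i'
  'i' (8) + 17 = 25 → 'z'
  't' (19) + 17 = 10 → 'k'
  'y' (24) + 17 = 15 → 'p'
Result = "dzefizkp"


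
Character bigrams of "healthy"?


Word: "healthy" (length 7)
Number of bigrams = 7 - 2 + 1 = 6
  Position 0: "he"
  Position 1: "ea"
  Position 2: "al"
  Position 3: "lt"
  Position 4: "th"
  Position 5: "hy"
Bigrams = "he", "ea", "al", "lt", "th", "hy"


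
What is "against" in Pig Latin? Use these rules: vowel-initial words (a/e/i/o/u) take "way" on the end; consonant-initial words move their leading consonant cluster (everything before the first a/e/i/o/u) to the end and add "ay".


Word: "against"
Starts with vowel → add 'way'
Pig Latin = "againstway"


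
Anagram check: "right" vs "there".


Word 1: "right" → sorted: ghirt
Word 2: "there" → sorted: eehrt
Same letters? ghirt != eehrt
Anagram = No


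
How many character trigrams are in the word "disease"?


Word: "disease" (length 7)
Number of 3-grams = length - 3 + 1 = 7 - 3 + 1
= 5


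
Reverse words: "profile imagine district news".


Original: "profile imagine district news"
Words (1..n): profile | imagine | district | news
Reversed (n..1): news | district | imagine | profile
Result = "news district imagine profile"


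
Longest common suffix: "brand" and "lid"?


Word 1: "brand"
Word 2: "lid"
Comparing from end:
  Pos -1: 'd' == 'd'
  Pos -2: 'n' != 'i' (stop)
LCS = "d" (length 1)


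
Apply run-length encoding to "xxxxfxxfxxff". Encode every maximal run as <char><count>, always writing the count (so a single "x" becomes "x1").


String: "xxxxfxxfxxff"
Scanning for consecutive runs:
  'x' x 4
  'f' x 1
  'x' x 2
  'f' x 1
  'x' x 2
  'f' x 2
RLE = "x4f1x2f1x2f2"


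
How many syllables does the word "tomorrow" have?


Word: "tomorrow"
Syllable breakdown: to · mor · row
Counting: 3 parts
= 3 syllables


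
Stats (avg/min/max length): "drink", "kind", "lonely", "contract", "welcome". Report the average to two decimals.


Lengths: "drink"=5, "kind"=4, "lonely"=6, "contract"=8, "welcome"=7
Sum = 30, Count = 5
Average = 30/5 = 6.00
= avg=6.00, min=4, max=8


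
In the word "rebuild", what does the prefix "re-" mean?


Prefix: re-
Example: rebuild (re- + build)
Meaning = again


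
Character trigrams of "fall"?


Word: "fall" (length 4)
Number of trigrams = 4 - 3 + 1 = 2
  Position 0: "fal"
  Position 1: "all"
Trigrams = "fal", "all"


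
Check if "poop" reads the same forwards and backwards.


Word: "poop"
Reversed: "poop"
Forward == Backward? poop == poop
Palindrome = Yes


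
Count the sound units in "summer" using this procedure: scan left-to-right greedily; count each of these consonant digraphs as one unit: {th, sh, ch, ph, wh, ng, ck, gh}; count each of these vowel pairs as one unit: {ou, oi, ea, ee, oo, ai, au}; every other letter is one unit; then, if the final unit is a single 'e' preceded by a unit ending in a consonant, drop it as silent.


Word: "summer" (6 letters)
Left-to-right scan:
  (1) 's' (letter)
  (2) 'u' (letter)
  (3) 'm' (letter)
  (4) 'm' (letter)
  (5) 'e' (letter)
  (6) 'r' (letter)
Units from scan: 6
Sound units = 6 units


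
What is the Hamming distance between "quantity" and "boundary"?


Comparing character by character (same length = 8):
  Pos 0: 'q' vs 'b' !=
  Pos 1: 'u' vs 'o' !=
  Pos 2: 'a' vs 'u' !=
  Pos 3: 'n' vs 'n' =
  Pos 4: 't' vs 'd' !=
  Pos 5: 'i' vs 'a' !=
  Pos 6: 't' vs 'r' !=
  Pos 7: 'y' vs 'y' =
Hamming distance = 6


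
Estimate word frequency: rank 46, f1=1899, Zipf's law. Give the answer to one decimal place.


Zipf's law: f(r) = f(1) / r
f(1) = 1899
f(46) = 1899 / 46
= 41.3 occurrences


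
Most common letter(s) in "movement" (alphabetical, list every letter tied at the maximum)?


Word: "movement"
Letter counts:
  'e': 2
  'm': 2
  'n': 1
  'o': 1
  't': 1
  'v': 1
Maximum count = 2
Most frequent = 'e', 'm' (2 times each)


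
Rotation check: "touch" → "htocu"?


Word: "touch", Candidate: "htocu"
Method: check if candidate is substring of word+word
"touchtouch" contains "htocu"? No
Is rotation = No


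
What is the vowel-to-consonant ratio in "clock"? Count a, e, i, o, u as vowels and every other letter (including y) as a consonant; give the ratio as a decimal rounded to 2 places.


Word: "clock"
Vowels (a,e,i,o,u): 1
Consonants: 4
Ratio = 1/4
= 0.25


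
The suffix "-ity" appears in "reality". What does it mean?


Suffix: -ity
As in: reality -> real + -ity
Meaning = quality of


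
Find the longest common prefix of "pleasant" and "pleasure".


Word 1: "pleasant"
Word 2: "pleasure"
Comparing from start:
  Pos 0: 'p' == 'p'
  Pos 1: 'l' == 'l'
  Pos 2: 'e' == 'e'
  Pos 3: 'a' == 'a'
  Pos 4: 's' == 's'
  Pos 5: 'a' != 'u' (stop)
LCP = "pleas" (length 5)


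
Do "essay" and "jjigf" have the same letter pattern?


Pattern of "essay": [0, 1, 1, 2, 3]
Pattern of "jjigf": [0, 0, 1, 2, 3]
Patterns do not match
Same pattern = No


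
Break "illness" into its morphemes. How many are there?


Word: "illness"
Morphemes: ill | -ness
Each morpheme carries meaning
= 2 morphemes


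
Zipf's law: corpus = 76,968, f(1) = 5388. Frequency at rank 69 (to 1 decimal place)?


Zipf's law: f(r) = f(1) / r
f(1) = 5388
f(69) = 5388 / 69
= 78.1 occurrences


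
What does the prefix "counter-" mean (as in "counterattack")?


Prefix: counter-
As in: counterattack -> counter- + attack
Meaning = against / opposite


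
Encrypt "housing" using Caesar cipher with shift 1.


Word: "housing"
Shift: 1
Each letter → (letter + shift) mod 26:
  'h' (7) + 1 = 8 → 'i'
  'o' (14) + 1 = 15 → 'p'
  'u' (20) + 1 = 21 → 'v'
  's' (18) + 1 = 19 → 't'
  'i' (8) + 1 = 9 → 'j'
  'n' (13) + 1 = 14 → 'o'
  'g' (6) + 1 = 7 → 'h'
Result = "ipvtjoh"


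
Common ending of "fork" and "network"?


Word 1: "fork"
Word 2: "network"
Comparing from end:
  Pos -1: 'k' == 'k'
  Pos -2: 'r' == 'r'
  Pos -3: 'o' == 'o'
  Pos -4: 'f' != 'w' (stop)
LCS = "ork" (length 3)


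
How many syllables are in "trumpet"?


Word: "trumpet"
Syllable breakdown: trum-pet
Counting: 2 parts
= 2 syllables


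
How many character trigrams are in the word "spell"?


Word: "spell" (length 5)
Number of 3-grams = length - 3 + 1 = 5 - 3 + 1
= 3


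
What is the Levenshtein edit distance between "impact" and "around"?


Word 1: "impact" (length 6)
Word 2: "around" (length 6)
One optimal edit sequence (insert/delete/substitute each cost 1):
  1. substitute 'i' -> 'a'  (+1)
  2. substitute 'm' -> 'r'  (+1)
  3. substitute 'p' -> 'o'  (+1)
  4. substitute 'a' -> 'u'  (+1)
  5. substitute 'c' -> 'n'  (+1)
  6. substitute 't' -> 'd'  (+1)
Total edit operations: 6
Edit distance = 6


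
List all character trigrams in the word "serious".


Word: "serious" (length 7)
Number of trigrams = 7 - 3 + 1 = 5
  Position 0: "ser"
  Position 1: "eri"
  Position 2: "rio"
  Position 3: "iou"
  Position 4: "ous"
Trigrams = "ser", "eri", "rio", "iou", "ous"


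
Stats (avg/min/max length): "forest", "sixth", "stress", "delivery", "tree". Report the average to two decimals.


Lengths: "forest"=6, "sixth"=5, "stress"=6, "delivery"=8, "tree"=4
Sum = 29, Count = 5
Average = 29/5 = 5.80
= avg=5.80, min=4, max=8


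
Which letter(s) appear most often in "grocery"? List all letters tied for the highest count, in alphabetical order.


Word: "grocery"
Letter counts:
  'c': 1
  'e': 1
  'g': 1
  'o': 1
  'r': 2
  'y': 1
Maximum count = 2
Most frequent = 'r' (2 times each)


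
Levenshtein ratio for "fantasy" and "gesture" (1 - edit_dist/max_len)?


Word 1: "fantasy" (length 7)
Word 2: "gesture" (length 7)
One optimal edit sequence:
  1. substitute 'f' -> 'g'  (+1)
  2. substitute 'a' -> 'e'  (+1)
  3. substitute 'n' -> 's'  (+1)
  4. keep 't'
  5. substitute 'a' -> 'u'  (+1)
  6. substitute 's' -> 'r'  (+1)
  7. substitute 'y' -> 'e'  (+1)
Edit distance = 6
Max length = max(7, 7) = 7
Similarity = 1 - 6/7
= 0.1429


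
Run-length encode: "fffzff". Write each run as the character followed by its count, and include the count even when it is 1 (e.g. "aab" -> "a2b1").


String: "fffzff"
Scanning for consecutive runs:
  'f' x 3
  'z' x 1
  'f' x 2
RLE = "f3z1f2"


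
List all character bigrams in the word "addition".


Word: "addition" (length 8)
Number of bigrams = 8 - 2 + 1 = 7
  Position 0: "ad"
  Position 1: "dd"
  Position 2: "di"
  Position 3: "it"
  Position 4: "ti"
  Position 5: "io"
  Position 6: "on"
Bigrams = "ad", "dd", "di", "it", "ti", "io", "on"


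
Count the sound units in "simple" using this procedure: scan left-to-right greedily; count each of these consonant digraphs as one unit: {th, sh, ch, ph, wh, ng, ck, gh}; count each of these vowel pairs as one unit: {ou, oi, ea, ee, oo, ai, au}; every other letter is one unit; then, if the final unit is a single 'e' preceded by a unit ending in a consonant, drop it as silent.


Word: "simple" (6 letters)
Left-to-right scan:
  [1] 's' (letter)
  [2] 'i' (letter)
  [3] 'm' (letter)
  [4] 'p' (letter)
  [5] 'l' (letter)
  [6] 'e' (letter)
Units from scan: 6
Final unit is 'e' after a consonant -> drop as silent (-1)
Sound units = 5 units


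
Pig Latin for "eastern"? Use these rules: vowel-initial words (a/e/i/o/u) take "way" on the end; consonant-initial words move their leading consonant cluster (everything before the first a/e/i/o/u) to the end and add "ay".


Word: "eastern"
Starts with vowel → add 'way'
Pig Latin = "easternway"


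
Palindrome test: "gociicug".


Word: "gociicug"
Reversed: "guciicog"
Forward == Backward? gociicug != guciicog
Palindrome = No


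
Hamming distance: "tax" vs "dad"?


Comparing character by character (same length = 3):
  Pos 0: 't' vs 'd' !=
  Pos 1: 'a' vs 'a' =
  Pos 2: 'x' vs 'd' !=
Hamming distance = 2


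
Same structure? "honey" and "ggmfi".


Pattern of "honey": [0, 1, 2, 3, 4]
Pattern of "ggmfi": [0, 0, 1, 2, 3]
Patterns do not match
Same pattern = No


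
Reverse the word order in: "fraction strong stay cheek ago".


Original: "fraction strong stay cheek ago"
Words (1..n): fraction | strong | stay | cheek | ago
Reversed (n..1): ago | cheek | stay | strong | fraction
Result = "ago cheek stay strong fraction"


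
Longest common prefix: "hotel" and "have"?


Word 1: "hotel"
Word 2: "have"
Comparing from start:
  Pos 0: 'h' == 'h'
  Pos 1: 'o' != 'a' (stop)
LCP = "h" (length 1)


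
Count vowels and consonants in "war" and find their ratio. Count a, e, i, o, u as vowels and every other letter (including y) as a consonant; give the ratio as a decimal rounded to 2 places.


Word: "war"
Vowels (a,e,i,o,u): 1
Consonants: 2
Ratio = 1/2
= 0.50


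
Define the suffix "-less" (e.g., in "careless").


Suffix: -less
Example: careless (care + -less)
Meaning = without


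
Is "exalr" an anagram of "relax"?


Word 1: "relax" → sorted: aelrx
Word 2: "exalr" → sorted: aelrx
Same letters? aelrx == aelrx
Anagram = Yes


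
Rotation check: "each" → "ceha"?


Word: "each", Candidate: "ceha"
Method: check if candidate is substring of word+word
"eacheach" contains "ceha"? No
Is rotation = No


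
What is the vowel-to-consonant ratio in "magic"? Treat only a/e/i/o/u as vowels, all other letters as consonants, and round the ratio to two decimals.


Word: "magic"
Vowels (a,e,i,o,u): 2
Consonants: 3
Ratio = 2/3
= 0.67


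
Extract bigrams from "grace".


Word: "grace" (length 5)
Number of bigrams = 5 - 2 + 1 = 4
  Position 0: "gr"
  Position 1: "ra"
  Position 2: "ac"
  Position 3: "ce"
Bigrams = "gr", "ra", "ac", "ce"


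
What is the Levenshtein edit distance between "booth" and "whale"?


Word 1: "booth" (length 5)
Word 2: "whale" (length 5)
One optimal edit sequence (insert/delete/substitute each cost 1):
  1. substitute 'b' -> 'w'  (+1)
  2. substitute 'o' -> 'h'  (+1)
  3. substitute 'o' -> 'a'  (+1)
  4. substitute 't' -> 'l'  (+1)
  5. substitute 'h' -> 'e'  (+1)
Total edit operations: 5
Edit distance = 5


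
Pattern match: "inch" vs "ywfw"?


Pattern of "inch": [0, 1, 2, 3]
Pattern of "ywfw": [0, 1, 2, 1]
Patterns do not match
Same pattern = No


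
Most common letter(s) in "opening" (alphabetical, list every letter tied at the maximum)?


Word: "opening"
Letter counts:
  'e': 1
  'g': 1
  'i': 1
  'n': 2
  'o': 1
  'p': 1
Maximum count = 2
Most frequent = 'n' (2 times each)


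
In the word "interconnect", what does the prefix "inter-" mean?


Prefix: inter-
Example: interconnect (inter- + connect)
Meaning = between


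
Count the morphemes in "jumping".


Word: "jumping"
Morphemes: jump | -ing
Each morpheme carries meaning
= 2 morphemes


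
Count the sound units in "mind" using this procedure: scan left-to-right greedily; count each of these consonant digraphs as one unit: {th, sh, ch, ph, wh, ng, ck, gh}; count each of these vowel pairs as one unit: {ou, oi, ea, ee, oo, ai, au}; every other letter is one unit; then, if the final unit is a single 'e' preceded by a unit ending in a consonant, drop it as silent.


Word: "mind" (4 letters)
Left-to-right scan:
  (1) 'm' (letter)
  (2) 'i' (letter)
  (3) 'n' (letter)
  (4) 'd' (letter)
Units from scan: 4
Sound units = 4 units


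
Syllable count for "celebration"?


Word: "celebration"
Syllable breakdown: cel · e · bra · tion
Counting: 4 parts
= 4 syllables


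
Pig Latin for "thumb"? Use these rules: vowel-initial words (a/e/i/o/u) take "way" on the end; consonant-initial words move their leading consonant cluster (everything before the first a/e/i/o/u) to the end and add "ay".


Word: "thumb"
Starts with consonant(s) → move to end, add 'ay'
Consonant cluster: "th"
Pig Latin = "umbthay"


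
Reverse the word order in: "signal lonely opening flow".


Original: "signal lonely opening flow"
Words (1..n): signal | lonely | opening | flow
Reversed (n..1): flow | opening | lonely | signal
Result = "flow opening lonely signal"


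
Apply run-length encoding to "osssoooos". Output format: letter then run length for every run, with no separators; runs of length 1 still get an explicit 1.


String: "osssoooos"
Scanning for consecutive runs:
  'o' x 1
  's' x 3
  'o' x 4
  's' x 1
RLE = "o1s3o4s1"


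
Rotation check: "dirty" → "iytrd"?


Word: "dirty", Candidate: "iytrd"
Method: check if candidate is substring of word+word
"dirtydirty" contains "iytrd"? No
Is rotation = No


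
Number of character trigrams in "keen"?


Word: "keen" (length 4)
Number of 3-grams = length - 3 + 1 = 4 - 3 + 1
= 2


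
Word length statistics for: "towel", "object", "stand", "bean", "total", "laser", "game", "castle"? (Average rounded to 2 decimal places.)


Lengths: "towel"=5, "object"=6, "stand"=5, "bean"=4, "total"=5, "laser"=5, "game"=4, "castle"=6
Sum = 40, Count = 8
Average = 40/8 = 5.00
= avg=5.00, min=4, max=6


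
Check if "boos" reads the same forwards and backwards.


Word: "boos"
Reversed: "soob"
Forward == Backward? boos != soob
Palindrome = No


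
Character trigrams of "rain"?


Word: "rain" (length 4)
Number of trigrams = 4 - 3 + 1 = 2
  Position 0: "rai"
  Position 1: "ain"
Trigrams = "rai", "ain"


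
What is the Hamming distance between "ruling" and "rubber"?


Comparing character by character (same length = 6):
  Pos 0: 'r' vs 'r' =
  Pos 1: 'u' vs 'u' =
  Pos 2: 'l' vs 'b' !=
  Pos 3: 'i' vs 'b' !=
  Pos 4: 'n' vs 'e' !=
  Pos 5: 'g' vs 'r' !=
Hamming distance = 4


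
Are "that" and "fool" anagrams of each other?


Word 1: "that" → sorted: ahtt
Word 2: "fool" → sorted: floo
Same letters? ahtt != floo
Anagram = No


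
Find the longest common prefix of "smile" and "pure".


Word 1: "smile"
Word 2: "pure"
Comparing from start:
  Pos 0: 's' != 'p' (stop)
LCP = "" (length 0)


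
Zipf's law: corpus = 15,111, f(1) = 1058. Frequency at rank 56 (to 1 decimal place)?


Zipf's law: f(r) = f(1) / r
f(1) = 1058
f(56) = 1058 / 56
= 18.9 occurrences


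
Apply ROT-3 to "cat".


Word: "cat"
Shift: 3
Each letter → (letter + shift) mod 26:
  'c' (2) + 3 = 5 → 'f'
  'a' (0) + 3 = 3 → 'd'
  't' (19) + 3 = 22 → 'w'
Result = "fdw"


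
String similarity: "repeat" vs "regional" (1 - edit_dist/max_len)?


Word 1: "repeat" (length 6)
Word 2: "regional" (length 8)
One optimal edit sequence:
  1. keep 'r'
  2. keep 'e'
  3. insert 'g'  (+1)
  4. insert 'i'  (+1)
  5. substitute 'p' -> 'o'  (+1)
  6. substitute 'e' -> 'n'  (+1)
  7. keep 'a'
  8. substitute 't' -> 'l'  (+1)
Edit distance = 5
Max length = max(6, 8) = 8
Similarity = 1 - 5/8
= 0.3750


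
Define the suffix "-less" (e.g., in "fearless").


Suffix: -less
As in: fearless -> fear + -less
Meaning = without


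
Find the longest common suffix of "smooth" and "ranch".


Word 1: "smooth"
Word 2: "ranch"
Comparing from end:
  Pos -1: 'h' == 'h'
  Pos -2: 't' != 'c' (stop)
LCS = "h" (length 1)


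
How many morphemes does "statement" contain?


Word: "statement"
Morphemes: state / -ment
Each morpheme carries meaning
= 2 morphemes


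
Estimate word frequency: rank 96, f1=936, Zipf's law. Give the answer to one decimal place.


Zipf's law: f(r) = f(1) / r
f(1) = 936
f(96) = 936 / 96
= 9.8 occurrences


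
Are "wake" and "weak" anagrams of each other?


Word 1: "wake" → sorted: aekw
Word 2: "weak" → sorted: aekw
Same letters? aekw == aekw
Anagram = Yes


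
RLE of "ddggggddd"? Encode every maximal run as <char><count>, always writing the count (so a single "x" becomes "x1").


String: "ddggggddd"
Scanning for consecutive runs:
  'd' x 2
  'g' x 4
  'd' x 3
RLE = "d2g4d3"


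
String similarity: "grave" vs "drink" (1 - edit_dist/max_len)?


Word 1: "grave" (length 5)
Word 2: "drink" (length 5)
One optimal edit sequence:
  1. substitute 'g' -> 'd'  (+1)
  2. keep 'r'
  3. substitute 'a' -> 'i'  (+1)
  4. substitute 'v' -> 'n'  (+1)
  5. substitute 'e' -> 'k'  (+1)
Edit distance = 4
Max length = max(5, 5) = 5
Similarity = 1 - 4/5
= 0.2000


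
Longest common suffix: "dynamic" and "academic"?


Word 1: "dynamic"
Word 2: "academic"
Comparing from end:
  Pos -1: 'c' == 'c'
  Pos -2: 'i' == 'i'
  Pos -3: 'm' == 'm'
  Pos -4: 'a' != 'e' (stop)
LCS = "mic" (length 3)


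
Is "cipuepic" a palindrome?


Word: "cipuepic"
Reversed: "cipeupic"
Forward == Backward? cipuepic != cipeupic
Palindrome = No


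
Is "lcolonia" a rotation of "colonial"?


Word: "colonial", Candidate: "lcolonia"
Method: check if candidate is substring of word+word
"colonialcolonial" contains "lcolonia"? Yes
Is rotation = Yes


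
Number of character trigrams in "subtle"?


Word: "subtle" (length 6)
Number of 3-grams = length - 3 + 1 = 6 - 3 + 1
= 4


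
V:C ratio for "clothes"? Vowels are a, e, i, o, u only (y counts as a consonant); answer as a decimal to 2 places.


Word: "clothes"
Vowels (a,e,i,o,u): 2
Consonants: 5
Ratio = 2/5
= 0.40


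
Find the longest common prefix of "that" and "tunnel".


Word 1: "that"
Word 2: "tunnel"
Comparing from start:
  Pos 0: 't' == 't'
  Pos 1: 'h' != 'u' (stop)
LCP = "t" (length 1)


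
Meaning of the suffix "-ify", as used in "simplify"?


Suffix: -ify
Example: simplify = simple + -ify, with a spelling change
Meaning = to make


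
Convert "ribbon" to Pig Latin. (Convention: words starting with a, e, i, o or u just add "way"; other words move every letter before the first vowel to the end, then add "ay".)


Word: "ribbon"
Starts with consonant(s) → move to end, add 'ay'
Consonant cluster: "r"
Pig Latin = "ibbonray"


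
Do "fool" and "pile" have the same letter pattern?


Pattern of "fool": [0, 1, 1, 2]
Pattern of "pile": [0, 1, 2, 3]
Patterns do not match
Same pattern = No


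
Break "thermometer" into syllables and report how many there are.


Word: "thermometer"
Syllable breakdown: ther-mom-e-ter
Counting: 4 parts
= 4 syllables


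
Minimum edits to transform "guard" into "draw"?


Word 1: "guard" (length 5)
Word 2: "draw" (length 4)
One optimal edit sequence (insert/delete/substitute each cost 1):
  1. substitute 'g' -> 'd'  (+1)
  2. substitute 'u' -> 'r'  (+1)
  3. keep 'a'
  4. delete 'r'  (+1)
  5. substitute 'd' -> 'w'  (+1)
Total edit operations: 4
Edit distance = 4


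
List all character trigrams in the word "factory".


Word: "factory" (length 7)
Number of trigrams = 7 - 3 + 1 = 5
  Position 0: "fac"
  Position 1: "act"
  Position 2: "cto"
  Position 3: "tor"
  Position 4: "ory"
Trigrams = "fac", "act", "cto", "tor", "ory"


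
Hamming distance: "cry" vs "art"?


Comparing character by character (same length = 3):
  Pos 0: 'c' vs 'a' !=
  Pos 1: 'r' vs 'r' =
  Pos 2: 'y' vs 't' !=
Hamming distance = 2


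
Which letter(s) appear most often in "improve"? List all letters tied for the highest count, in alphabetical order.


Word: "improve"
Letter counts:
  'e': 1
  'i': 1
  'm': 1
  'o': 1
  'p': 1
  'r': 1
  'v': 1
Maximum count = 1
Most frequent = 'e', 'i', 'm', 'o', 'p', 'r', 'v' (1 time each)


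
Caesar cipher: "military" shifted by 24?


Word: "military"
Shift: 24
Each letter → (letter + shift) mod 26:
  'm' (12) + 24 = 10 → 'k'
  'i' (8) + 24 = 6 → 'g'
  'l' (11) + 24 = 9 → 'j'
  'i' (8) + 24 = 6 → 'g'
  't' (19) + 24 = 17 → 'r'
  'a' (0) + 24 = 24 → 'y'
  'r' (17) + 24 = 15 → 'p'
  'y' (24) + 24 = 22 → 'w'
Result = "kgjgrypw"


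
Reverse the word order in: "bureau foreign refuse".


Original: "bureau foreign refuse"
Words (1..n): bureau | foreign | refuse
Reversed (n..1): refuse | foreign | bureau
Result = "refuse foreign bureau"


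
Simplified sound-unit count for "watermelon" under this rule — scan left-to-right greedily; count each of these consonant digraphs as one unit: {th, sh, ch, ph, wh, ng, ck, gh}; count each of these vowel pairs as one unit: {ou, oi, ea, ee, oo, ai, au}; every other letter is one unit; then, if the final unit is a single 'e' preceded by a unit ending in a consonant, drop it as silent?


Word: "watermelon" (10 letters)
Left-to-right scan:
  (1) 'w' (letter)
  (2) 'a' (letter)
  (3) 't' (letter)
  (4) 'e' (letter)
  (5) 'r' (letter)
  (6) 'm' (letter)
  (7) 'e' (letter)
  (8) 'l' (letter)
  (9) 'o' (letter)
  (10) 'n' (letter)
Units from scan: 10
Sound units = 10 units
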